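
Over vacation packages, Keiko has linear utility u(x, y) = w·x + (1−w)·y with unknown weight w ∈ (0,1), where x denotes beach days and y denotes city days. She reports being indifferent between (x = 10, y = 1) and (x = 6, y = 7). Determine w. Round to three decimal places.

w = 0.600

u(10,1) = u(6,7) means w·10 + (1−w)·1 = w·6 + (1−w)·7.
Rearranging, 4·w − 6·(1−w) = 0.
The marginal rate of substitution is 6/4, so w = 6/(4+6) = 0.600.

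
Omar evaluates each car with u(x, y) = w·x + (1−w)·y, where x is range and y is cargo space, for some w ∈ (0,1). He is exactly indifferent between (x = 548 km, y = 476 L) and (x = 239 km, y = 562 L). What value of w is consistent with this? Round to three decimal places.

w = 0.218

Equating utilities: w·548 + (1−w)·476 = w·239 + (1−w)·562.
w·(548−239) = (1−w)·(562−476), i.e. w·309 = (1−w)·86.
So w/(1−w) = 86/309 = 0.2783, giving w = 86/(309+86) = 0.218.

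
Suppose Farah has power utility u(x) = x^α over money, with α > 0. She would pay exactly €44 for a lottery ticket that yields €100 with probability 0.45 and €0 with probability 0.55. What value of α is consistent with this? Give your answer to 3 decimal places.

α ≈ 0.973

Since u(0) = 0, the lottery's EU is 0.45·100^α.
Setting u(44) equal to that: 44^α = 0.45·100^α ⇒ (44/100)^α = 0.45.
Taking logs: α·ln(44/100) = ln(0.45), so α = -0.798508 / -0.820981 ≈ 0.973.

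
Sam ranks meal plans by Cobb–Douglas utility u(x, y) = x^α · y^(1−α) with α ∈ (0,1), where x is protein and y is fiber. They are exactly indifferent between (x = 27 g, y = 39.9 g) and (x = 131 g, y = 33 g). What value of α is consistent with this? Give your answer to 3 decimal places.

Indifference: 27^α · 39.9^(1−α) = 131^α · 33^(1−α).
Taking logs: α·ln 27 + (1−α)·ln 39.9 = α·ln 131 + (1−α)·ln 33, i.e. α·-1.579360 = (1−α)·-0.189869.
Thus α·(-1.769229) = -0.189869, so α = -0.189869/-1.769229 ≈ 0.107.

α ≈ 0.107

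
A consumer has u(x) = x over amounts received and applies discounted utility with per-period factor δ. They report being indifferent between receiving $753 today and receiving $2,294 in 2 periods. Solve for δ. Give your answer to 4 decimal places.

Indifference means u(753) = δ^2 · u(2294), so δ^2 = u(753)/u(2294).
With u(x) = x: δ^2 = 753/2294 = 0.32825.
Hence δ = (0.32825)^(1/2) = 0.572929.

δ ≈ 0.5729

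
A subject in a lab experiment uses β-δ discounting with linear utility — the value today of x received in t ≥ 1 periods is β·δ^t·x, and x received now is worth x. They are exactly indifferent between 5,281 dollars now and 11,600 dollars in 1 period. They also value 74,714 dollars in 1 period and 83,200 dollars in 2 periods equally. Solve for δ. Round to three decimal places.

From the later pair, β·δ^1·74714 = β·δ^2·83200; dividing through, δ = 74714/83200 = 0.89800.

δ ≈ 0.898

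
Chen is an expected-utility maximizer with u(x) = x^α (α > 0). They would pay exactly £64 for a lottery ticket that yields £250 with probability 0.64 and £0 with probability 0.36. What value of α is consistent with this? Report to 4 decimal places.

α ≈ 0.3275

Since u(0) = 0, the lottery's EU is 0.64·250^α.
Indifference: 64^α = 0.64·250^α, so (64/250)^α = 0.64.
Taking logs: α·ln(64/250) = ln(0.64), so α = -0.4462871 / -1.3625778 ≈ 0.3275.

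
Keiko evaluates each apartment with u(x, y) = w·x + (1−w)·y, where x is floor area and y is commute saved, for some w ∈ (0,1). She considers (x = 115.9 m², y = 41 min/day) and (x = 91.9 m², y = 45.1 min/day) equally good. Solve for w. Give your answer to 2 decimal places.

u(115.9,41) = u(91.9,45.1) means w·115.9 + (1−w)·41 = w·91.9 + (1−w)·45.1.
w·(115.9−91.9) = (1−w)·(45.1−41), i.e. w·24 = (1−w)·4.1.
Hence w = 4.1/(24+4.1) = 4.1/28.1 = 0.15.

w = 0.15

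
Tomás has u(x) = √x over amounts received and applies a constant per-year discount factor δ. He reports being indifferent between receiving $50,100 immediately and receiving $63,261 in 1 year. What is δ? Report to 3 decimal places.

Indifference means u(50100) = δ · u(63261), so δ = u(50100)/u(63261).
With u(x) = √x: δ = √50100/√63261 = √(50100/63261) = 0.88992.

δ ≈ 0.890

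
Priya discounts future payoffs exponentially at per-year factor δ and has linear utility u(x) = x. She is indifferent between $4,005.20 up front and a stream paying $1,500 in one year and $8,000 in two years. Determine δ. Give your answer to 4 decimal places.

Present value of the stream is 1500·δ + 8000·δ². Indifference gives 1500δ + 8000δ² = 4005.20.
Rearranged: 8000δ² + 1500δ − 4005.20 = 0.
δ = (−1500 + √(1500² + 4·8000·4005.20)) / (2·8000) = (−1500 + √130416400.00) / 16000 ≈ 0.6200.

δ ≈ 0.6200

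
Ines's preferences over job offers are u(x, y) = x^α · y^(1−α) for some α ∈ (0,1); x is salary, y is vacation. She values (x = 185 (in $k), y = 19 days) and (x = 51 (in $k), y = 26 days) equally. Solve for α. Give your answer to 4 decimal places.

Indifference: 185^α · 19^(1−α) = 51^α · 26^(1−α).
(185/51)^α = (26/19)^(1−α); take logs: α·ln(185/51) = (1−α)·ln(26/19), i.e. α·1.2885302 = (1−α)·0.3136576.
So α/(1−α) = (0.3136576)/(1.2885302) = 0.2434228, and α = 0.2434228/1.2434228 ≈ 0.1958.

α ≈ 0.1958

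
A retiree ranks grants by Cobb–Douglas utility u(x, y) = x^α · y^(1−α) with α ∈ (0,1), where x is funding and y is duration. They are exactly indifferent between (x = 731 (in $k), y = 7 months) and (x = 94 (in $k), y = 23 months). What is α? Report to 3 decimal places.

Indifference: 731^α · 7^(1−α) = 94^α · 23^(1−α).
(731/94)^α = (23/7)^(1−α); take logs: α·ln(731/94) = (1−α)·ln(23/7), i.e. α·2.051119 = (1−α)·1.189584.
Thus α·(3.240703) = 1.189584, so α = 1.189584/3.240703 ≈ 0.367.

α ≈ 0.367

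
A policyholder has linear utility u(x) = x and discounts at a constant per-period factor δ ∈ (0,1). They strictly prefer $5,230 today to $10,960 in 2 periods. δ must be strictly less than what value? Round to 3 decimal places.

The preference means 5230 > δ^2·10960.
Hence δ^2 < 5230/10960 = 0.47719, and x ↦ x^(1/2) is increasing on (0,∞).
δ < (5230/10960)^(1/2) ≈ 0.691.

δ < 0.691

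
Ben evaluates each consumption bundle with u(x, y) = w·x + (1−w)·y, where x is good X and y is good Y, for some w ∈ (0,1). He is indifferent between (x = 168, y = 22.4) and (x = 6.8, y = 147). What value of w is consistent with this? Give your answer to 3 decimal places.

u(168,22.4) = u(6.8,147) means w·168 + (1−w)·22.4 = w·6.8 + (1−w)·147.
Collecting terms: w·161.2 = (1−w)·124.6.
So w/(1−w) = 124.6/161.2 = 0.7730, giving w = 124.6/(161.2+124.6) = 0.436.

w = 0.436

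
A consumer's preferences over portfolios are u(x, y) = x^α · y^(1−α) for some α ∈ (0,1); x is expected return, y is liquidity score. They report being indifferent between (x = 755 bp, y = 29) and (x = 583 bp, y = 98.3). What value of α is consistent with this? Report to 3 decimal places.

α ≈ 0.825

Indifference: 755^α · 29^(1−α) = 583^α · 98.3^(1−α).
Rearrange to (755/583)^α = (98.3/29)^(1−α) and take logs: α·0.258531 = (1−α)·1.220728.
So α/(1−α) = (1.220728)/(0.258531) = 4.721786, and α = 4.721786/5.721786 ≈ 0.825.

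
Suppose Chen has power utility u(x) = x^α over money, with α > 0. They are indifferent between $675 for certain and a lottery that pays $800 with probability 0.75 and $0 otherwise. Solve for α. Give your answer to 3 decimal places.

α ≈ 1.693

EU(lottery) = 0.75·800^α + 0.25·0 = 0.75·800^α.
Setting u(675) equal to that: 675^α = 0.75·800^α ⇒ (675/800)^α = 0.75.
Taking logs: α·ln(675/800) = ln(0.75), so α = -0.287682 / -0.169899 ≈ 1.693.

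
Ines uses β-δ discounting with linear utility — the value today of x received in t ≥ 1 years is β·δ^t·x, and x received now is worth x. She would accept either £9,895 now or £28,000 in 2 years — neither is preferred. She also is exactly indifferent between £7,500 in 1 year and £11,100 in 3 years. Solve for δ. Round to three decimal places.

The second indifference involves only future payoffs, so β cancels: β·δ^1·7500 = β·δ^3·11100, giving δ^2 = 7500/11100 = 0.67568, so δ = 0.82199.

δ ≈ 0.822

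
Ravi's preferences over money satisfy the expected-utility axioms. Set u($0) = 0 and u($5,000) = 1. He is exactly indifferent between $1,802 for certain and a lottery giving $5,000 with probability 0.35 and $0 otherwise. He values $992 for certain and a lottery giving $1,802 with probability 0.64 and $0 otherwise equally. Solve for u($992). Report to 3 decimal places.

The first gamble pins u($1,802): it must equal 0.35·1 + 0.65·0 = 0.35.
The second indifference gives u($992) = 0.64·u($1,802) + 0.36·u($0) = 0.64·0.35 + 0.36·0.00 = 0.2240.

0.224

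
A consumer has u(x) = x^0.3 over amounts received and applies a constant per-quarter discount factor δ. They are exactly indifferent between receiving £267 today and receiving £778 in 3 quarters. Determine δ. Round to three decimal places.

The payoff in 3 quarters is discounted by δ^3, so u(267) = δ^3·u(778) and δ^3 = u(267)/u(778).
Since u(x) = x^0.3, δ^3 = (267/778)^0.3 = 0.34319^0.3 = 0.72554.
Taking the cube root: δ = 0.72554^(1/3) ≈ 0.899.

δ ≈ 0.899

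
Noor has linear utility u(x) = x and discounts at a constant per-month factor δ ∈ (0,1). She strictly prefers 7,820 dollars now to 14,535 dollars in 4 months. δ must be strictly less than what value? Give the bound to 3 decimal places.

Comparing present values: 7820 > δ^4·14535.
Dividing by 14535: δ^4 < 0.53801. Both sides are positive, so the 4th root keeps the direction.
δ < (7820/14535)^(1/4) ≈ 0.856.

δ < 0.856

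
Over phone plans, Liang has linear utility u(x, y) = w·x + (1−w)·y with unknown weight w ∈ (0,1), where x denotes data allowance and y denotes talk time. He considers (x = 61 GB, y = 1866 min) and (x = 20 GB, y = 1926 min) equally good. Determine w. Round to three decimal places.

Equating utilities: w·61 + (1−w)·1866 = w·20 + (1−w)·1926.
Rearranging, 41·w − 60·(1−w) = 0.
So w/(1−w) = 60/41 = 1.4634, giving w = 60/(41+60) = 0.594.

w = 0.594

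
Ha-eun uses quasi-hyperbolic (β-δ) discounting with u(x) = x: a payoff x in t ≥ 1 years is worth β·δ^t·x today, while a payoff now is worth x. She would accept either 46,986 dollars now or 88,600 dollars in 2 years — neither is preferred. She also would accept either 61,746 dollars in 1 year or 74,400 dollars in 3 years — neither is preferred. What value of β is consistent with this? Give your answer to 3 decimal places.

β ≈ 0.639

From the later pair, β·δ^1·61746 = β·δ^3·74400; dividing through, δ^2 = 61746/74400 = 0.82992, so δ = 0.91100.
Substituting δ into 46986 = β·δ^2·88600: β = 46986/(73530.855) ≈ 0.639.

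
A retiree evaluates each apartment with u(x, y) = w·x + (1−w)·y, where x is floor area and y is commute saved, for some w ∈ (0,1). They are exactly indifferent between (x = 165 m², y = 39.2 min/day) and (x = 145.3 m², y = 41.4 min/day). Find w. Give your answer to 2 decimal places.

u(165,39.2) = u(145.3,41.4) means w·165 + (1−w)·39.2 = w·145.3 + (1−w)·41.4.
Rearranging, 19.7·w − 2.2·(1−w) = 0.
So w/(1−w) = 2.2/19.7 = 0.1117, giving w = 2.2/(19.7+2.2) = 0.10.

w = 0.10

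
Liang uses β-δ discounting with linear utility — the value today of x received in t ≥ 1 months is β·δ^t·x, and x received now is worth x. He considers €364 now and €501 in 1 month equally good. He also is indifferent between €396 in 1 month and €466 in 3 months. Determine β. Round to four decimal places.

β ≈ 0.7882

Both payoffs in the second observation are in the future, so β drops out: δ^1·396 = δ^3·466 ⇒ δ^2 = 396/466 = 0.84979, so δ = 0.92184.
The first indifference: 364 = β·δ·501, so β = 364/(δ·501) = 364/(0.92184·501) ≈ 0.7882.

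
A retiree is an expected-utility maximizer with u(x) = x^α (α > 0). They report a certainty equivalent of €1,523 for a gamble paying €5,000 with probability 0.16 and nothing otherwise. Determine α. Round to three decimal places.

EU(lottery) = 0.16·5000^α + 0.84·0 = 0.16·5000^α.
Indifference: 1523^α = 0.16·5000^α, so (1523/5000)^α = 0.16.
Taking logs: α·ln(1523/5000) = ln(0.16), so α = -1.832581 / -1.188756 ≈ 1.542.

α ≈ 1.542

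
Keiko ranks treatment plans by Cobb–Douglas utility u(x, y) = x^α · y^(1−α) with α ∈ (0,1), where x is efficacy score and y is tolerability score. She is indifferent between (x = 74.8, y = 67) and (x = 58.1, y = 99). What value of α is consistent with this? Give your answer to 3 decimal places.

α ≈ 0.607

Set the two utilities equal: 74.8^α·67^(1−α) = 58.1^α·99^(1−α).
Taking logs: α·ln 74.8 + (1−α)·ln 67 = α·ln 58.1 + (1−α)·ln 99, i.e. α·0.252652 = (1−α)·0.390427.
With A = 0.252652 and B = 0.390427: α·A = (1−α)·B, so α = B/(A+B) = 0.390427/0.643079 ≈ 0.607.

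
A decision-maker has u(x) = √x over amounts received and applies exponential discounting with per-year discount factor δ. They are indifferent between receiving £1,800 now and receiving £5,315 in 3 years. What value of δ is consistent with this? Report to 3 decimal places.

δ ≈ 0.835

The payoff in 3 years is discounted by δ^3, so u(1800) = δ^3·u(5315) and δ^3 = u(1800)/u(5315).
Since u(x) = √x, δ^3 = √(1800/5315) = 0.58195.
Hence δ = (0.58195)^(1/3) = 0.83489.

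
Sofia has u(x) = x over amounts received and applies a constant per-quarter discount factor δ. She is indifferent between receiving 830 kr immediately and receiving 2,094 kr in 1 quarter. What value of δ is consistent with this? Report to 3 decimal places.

Equating discounted utilities: u(830) = δ·u(2094) ⇒ δ = u(830)/u(2094).
With u(x) = x: δ = 830/2094 = 0.39637.

δ ≈ 0.396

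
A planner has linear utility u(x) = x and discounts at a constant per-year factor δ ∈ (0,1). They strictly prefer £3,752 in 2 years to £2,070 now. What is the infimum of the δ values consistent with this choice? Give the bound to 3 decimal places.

Comparing present values: 2070 < δ^2·3752.
Hence δ^2 > 2070/3752 = 0.55171, and x ↦ x^(1/2) is increasing on (0,∞).
δ > 0.55171^(1/2) = 0.743.

δ > 0.743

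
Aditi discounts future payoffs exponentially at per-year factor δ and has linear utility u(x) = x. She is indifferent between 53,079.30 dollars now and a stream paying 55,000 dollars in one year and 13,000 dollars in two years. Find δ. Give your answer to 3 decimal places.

δ ≈ 0.810

Equating present values: 53079.30 = 55000δ + 13000δ².
So 13000δ² + 55000δ − 53079.30 = 0.
The positive root is δ = [−55000 + √(55000² + 4·13000·53079.30)] / (2·13000) = (−55000 + 76060.000)/26000 ≈ 0.810.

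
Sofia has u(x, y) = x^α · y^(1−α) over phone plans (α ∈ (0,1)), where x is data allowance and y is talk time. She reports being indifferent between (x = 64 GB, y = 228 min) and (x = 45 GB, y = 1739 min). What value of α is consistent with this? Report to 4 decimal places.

α ≈ 0.8523

The Cobb–Douglas utilities coincide, so 64^α·228^(1−α) = 45^α·1739^(1−α).
(64/45)^α = (1739/228)^(1−α); take logs: α·ln(64/45) = (1−α)·ln(1739/228), i.e. α·0.3522206 = (1−α)·2.0317199.
So α/(1−α) = (2.0317199)/(0.3522206) = 5.7683165, and α = 5.7683165/6.7683165 ≈ 0.8523.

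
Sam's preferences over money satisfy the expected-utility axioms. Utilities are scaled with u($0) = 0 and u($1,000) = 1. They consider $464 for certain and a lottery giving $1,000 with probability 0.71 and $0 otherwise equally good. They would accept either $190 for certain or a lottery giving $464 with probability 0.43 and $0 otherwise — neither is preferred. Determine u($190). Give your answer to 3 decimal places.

First, u($464) = 0.71·u($1,000) + 0.29·u($0) = 0.71.
Then u($190) = 0.43·u($464) + 0.57·u($0) = 0.43·0.71 + 0.57·0.00 = 0.3053.

0.305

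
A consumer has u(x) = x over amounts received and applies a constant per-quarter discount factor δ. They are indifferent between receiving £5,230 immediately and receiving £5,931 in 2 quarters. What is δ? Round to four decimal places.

Indifference means u(5230) = δ^2 · u(5931), so δ^2 = u(5230)/u(5931).
With u(x) = x: δ^2 = 5230/5931 = 0.88181.
Hence δ = (0.88181)^(1/2) = 0.939046.

δ ≈ 0.9390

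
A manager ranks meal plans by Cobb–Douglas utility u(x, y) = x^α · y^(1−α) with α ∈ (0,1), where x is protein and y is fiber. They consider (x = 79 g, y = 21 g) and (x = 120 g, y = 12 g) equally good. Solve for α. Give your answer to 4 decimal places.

Indifference: 79^α · 21^(1−α) = 120^α · 12^(1−α).
Taking logs: α·ln 79 + (1−α)·ln 21 = α·ln 120 + (1−α)·ln 12, i.e. α·-0.4180439 = (1−α)·-0.5596158.
So α/(1−α) = (-0.5596158)/(-0.4180439) = 1.3386532, and α = 1.3386532/2.3386532 ≈ 0.5724.

α ≈ 0.5724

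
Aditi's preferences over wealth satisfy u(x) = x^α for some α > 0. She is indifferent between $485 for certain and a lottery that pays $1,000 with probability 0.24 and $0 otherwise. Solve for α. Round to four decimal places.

α ≈ 1.9722

The lottery's expected utility is 0.24·u(1000) + 0.76·u(0) = 0.24·1000^α (since u(0) = 0 for α > 0).
Indifference: 485^α = 0.24·1000^α, so (485/1000)^α = 0.24.
Take logs: α = ln 0.24 / ln(485/1000) ≈ 1.972227.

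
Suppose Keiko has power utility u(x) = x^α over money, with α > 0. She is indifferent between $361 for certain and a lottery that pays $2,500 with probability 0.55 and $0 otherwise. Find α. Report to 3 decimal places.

The lottery's expected utility is 0.55·u(2500) + 0.45·u(0) = 0.55·2500^α (since u(0) = 0 for α > 0).
Setting u(361) equal to that: 361^α = 0.55·2500^α ⇒ (361/2500)^α = 0.55.
α = ln(0.55) / ln(361/2500) = -0.597837/-1.935168 ≈ 0.309.

α ≈ 0.309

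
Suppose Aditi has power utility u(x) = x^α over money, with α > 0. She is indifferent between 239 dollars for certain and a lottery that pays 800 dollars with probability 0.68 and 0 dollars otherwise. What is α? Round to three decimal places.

The lottery's expected utility is 0.68·u(800) + 0.32·u(0) = 0.68·800^α (since u(0) = 0 for α > 0).
Equating: 239^α = 0.68·800^α, i.e. 0.2988^α = 0.68.
α = ln(0.68) / ln(239/800) = -0.385662/-1.208148 ≈ 0.319.

α ≈ 0.319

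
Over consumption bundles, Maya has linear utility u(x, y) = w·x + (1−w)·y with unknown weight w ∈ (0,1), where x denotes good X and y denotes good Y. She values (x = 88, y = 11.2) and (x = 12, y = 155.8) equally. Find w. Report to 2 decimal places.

Indifference: w·88 + (1−w)·11.2 = w·12 + (1−w)·155.8.
Collecting terms: w·76 = (1−w)·144.6.
So w/(1−w) = 144.6/76 = 1.9026, giving w = 144.6/(76+144.6) = 0.66.

w = 0.66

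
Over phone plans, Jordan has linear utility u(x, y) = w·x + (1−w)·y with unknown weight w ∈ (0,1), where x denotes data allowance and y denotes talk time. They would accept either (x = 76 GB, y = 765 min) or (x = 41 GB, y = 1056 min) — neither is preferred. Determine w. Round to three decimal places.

w = 0.893

Equating utilities: w·76 + (1−w)·765 = w·41 + (1−w)·1056.
Collecting terms: w·35 = (1−w)·291.
The marginal rate of substitution is 291/35, so w = 291/(35+291) = 0.893.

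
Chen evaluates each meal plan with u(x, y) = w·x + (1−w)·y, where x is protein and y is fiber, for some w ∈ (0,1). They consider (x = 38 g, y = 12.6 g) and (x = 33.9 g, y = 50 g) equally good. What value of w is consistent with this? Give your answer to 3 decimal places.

w = 0.901

u(38,12.6) = u(33.9,50) means w·38 + (1−w)·12.6 = w·33.9 + (1−w)·50.
w·(38−33.9) = (1−w)·(50−12.6), i.e. w·4.1 = (1−w)·37.4.
The marginal rate of substitution is 37.4/4.1, so w = 37.4/(4.1+37.4) = 0.901.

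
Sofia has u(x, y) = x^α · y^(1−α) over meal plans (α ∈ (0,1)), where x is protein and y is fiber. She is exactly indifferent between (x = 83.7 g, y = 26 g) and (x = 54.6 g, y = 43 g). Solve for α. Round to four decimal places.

α ≈ 0.5408

Indifference: 83.7^α · 26^(1−α) = 54.6^α · 43^(1−α).
Rearrange to (83.7/54.6)^α = (43/26)^(1−α) and take logs: α·0.4272051 = (1−α)·0.5031036.
With A = 0.4272051 and B = 0.5031036: α·A = (1−α)·B, so α = B/(A+B) = 0.5031036/0.9303087 ≈ 0.5408.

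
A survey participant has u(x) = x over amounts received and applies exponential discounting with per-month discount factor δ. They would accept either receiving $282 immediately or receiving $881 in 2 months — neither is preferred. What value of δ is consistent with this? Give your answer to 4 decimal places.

δ ≈ 0.5658

The payoff in 2 months is discounted by δ^2, so u(282) = δ^2·u(881) and δ^2 = u(282)/u(881).
With u(x) = x: δ^2 = 282/881 = 0.32009.
Taking the square root: δ = 0.32009^(1/2) ≈ 0.5658.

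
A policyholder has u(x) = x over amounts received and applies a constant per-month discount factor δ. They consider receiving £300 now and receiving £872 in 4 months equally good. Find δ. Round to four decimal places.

The payoff in 4 months is discounted by δ^4, so u(300) = δ^4·u(872) and δ^4 = u(300)/u(872).
With u(x) = x: δ^4 = 300/872 = 0.34404.
Taking the 4th root: δ = 0.34404^(1/4) ≈ 0.7659.

δ ≈ 0.7659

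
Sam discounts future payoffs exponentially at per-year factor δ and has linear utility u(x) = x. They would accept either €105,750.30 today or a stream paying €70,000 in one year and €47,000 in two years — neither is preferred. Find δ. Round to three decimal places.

δ ≈ 0.930

Equating present values: 105750.30 = 70000δ + 47000δ².
Rearranged: 47000δ² + 70000δ − 105750.30 = 0.
By the quadratic formula (taking the positive root), δ = (−70000 + √24781056400.00) / 94000 ≈ 0.930.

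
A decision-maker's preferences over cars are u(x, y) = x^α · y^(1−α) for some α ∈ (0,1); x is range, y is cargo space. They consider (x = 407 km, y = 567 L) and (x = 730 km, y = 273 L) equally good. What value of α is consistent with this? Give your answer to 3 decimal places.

Set the two utilities equal: 407^α·567^(1−α) = 730^α·273^(1−α).
(407/730)^α = (273/567)^(1−α); take logs: α·ln(407/730) = (1−α)·ln(273/567), i.e. α·-0.584231 = (1−α)·-0.730888.
Thus α·(-1.315119) = -0.730888, so α = -0.730888/-1.315119 ≈ 0.556.

α ≈ 0.556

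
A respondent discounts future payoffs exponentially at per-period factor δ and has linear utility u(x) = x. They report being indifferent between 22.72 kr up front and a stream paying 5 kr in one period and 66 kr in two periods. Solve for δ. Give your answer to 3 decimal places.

δ ≈ 0.550

The stream is worth 5δ + 66δ² today, so 5δ + 66δ² = 22.72.
That is, 66δ² + 5δ − 22.72 = 0, a quadratic in δ.
By the quadratic formula (taking the positive root), δ = (−5 + √6023.08) / 132 ≈ 0.550.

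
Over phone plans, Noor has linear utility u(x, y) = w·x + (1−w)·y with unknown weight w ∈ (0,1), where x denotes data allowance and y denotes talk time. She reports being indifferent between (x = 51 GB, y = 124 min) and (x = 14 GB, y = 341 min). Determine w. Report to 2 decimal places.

w = 0.85

Equating utilities: w·51 + (1−w)·124 = w·14 + (1−w)·341.
Rearranging, 37·w − 217·(1−w) = 0.
Hence w = 217/(37+217) = 217/254 = 0.85.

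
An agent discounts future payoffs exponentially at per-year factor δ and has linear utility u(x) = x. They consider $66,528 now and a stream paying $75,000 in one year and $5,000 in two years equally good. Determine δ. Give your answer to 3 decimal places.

The stream is worth 75000δ + 5000δ² today, so 75000δ + 5000δ² = 66528.
That is, 5000δ² + 75000δ − 66528 = 0, a quadratic in δ.
δ = (−75000 + √(75000² + 4·5000·66528)) / (2·5000) = (−75000 + √6955560000.00) / 10000 ≈ 0.840.

δ ≈ 0.840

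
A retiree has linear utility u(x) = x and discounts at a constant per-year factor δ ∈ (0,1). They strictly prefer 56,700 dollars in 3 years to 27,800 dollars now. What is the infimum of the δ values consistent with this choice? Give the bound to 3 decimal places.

δ > 0.789

The preference means 27800 < δ^3·56700.
Hence δ^3 > 27800/56700 = 0.49030, and x ↦ x^(1/3) is increasing on (0,∞).
δ > (27800/56700)^(1/3) ≈ 0.789.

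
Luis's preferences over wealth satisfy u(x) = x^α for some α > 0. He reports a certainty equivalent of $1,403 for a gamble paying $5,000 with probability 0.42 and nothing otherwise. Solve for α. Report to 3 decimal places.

α ≈ 0.683

EU(lottery) = 0.42·5000^α + 0.58·0 = 0.42·5000^α.
Setting u(1403) equal to that: 1403^α = 0.42·5000^α ⇒ (1403/5000)^α = 0.42.
α = ln(0.42) / ln(1403/5000) = -0.867501/-1.270825 ≈ 0.683.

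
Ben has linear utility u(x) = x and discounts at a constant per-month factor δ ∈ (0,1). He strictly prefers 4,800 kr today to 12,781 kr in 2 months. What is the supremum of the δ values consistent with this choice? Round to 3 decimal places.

δ < 0.613

Under u(x) = x this choice says 4800 > δ^2·12781.
Dividing by 12781: δ^2 < 0.37556. Both sides are positive, so the square root keeps the direction.
δ < (4800/12781)^(1/2) ≈ 0.613.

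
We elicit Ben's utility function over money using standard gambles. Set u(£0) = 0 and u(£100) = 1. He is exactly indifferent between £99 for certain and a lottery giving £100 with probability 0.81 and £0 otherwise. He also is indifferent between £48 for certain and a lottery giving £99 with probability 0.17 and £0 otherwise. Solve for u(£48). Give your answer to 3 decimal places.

From the first indifference, u(£99) = 0.81·u(£100) + 0.19·u(£0) = 0.81·1 + 0.19·0 = 0.81.
Then u(£48) = 0.17·u(£99) + 0.83·u(£0) = 0.17·0.81 + 0.83·0.00 = 0.1377.

0.138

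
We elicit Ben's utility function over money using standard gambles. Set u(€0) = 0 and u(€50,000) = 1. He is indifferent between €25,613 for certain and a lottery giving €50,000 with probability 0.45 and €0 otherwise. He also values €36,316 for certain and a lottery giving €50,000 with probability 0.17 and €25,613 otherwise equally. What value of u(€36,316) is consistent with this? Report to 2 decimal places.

From the first indifference, u(€25,613) = 0.45·u(€50,000) + 0.55·u(€0) = 0.45·1 + 0.55·0 = 0.45.
Chaining: u(€36,316) = 0.17·1.00 + 0.83·0.45 = 0.5435.

0.54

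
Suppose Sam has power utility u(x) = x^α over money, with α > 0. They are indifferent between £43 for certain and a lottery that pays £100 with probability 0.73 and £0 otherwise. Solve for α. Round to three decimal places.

Since u(0) = 0, the lottery's EU is 0.73·100^α.
Indifference: 43^α = 0.73·100^α, so (43/100)^α = 0.73.
Take logs: α = ln 0.73 / ln(43/100) ≈ 0.37289.

α ≈ 0.373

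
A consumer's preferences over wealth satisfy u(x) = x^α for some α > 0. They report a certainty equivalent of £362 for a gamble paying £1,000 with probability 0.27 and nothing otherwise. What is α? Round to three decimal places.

Since u(0) = 0, the lottery's EU is 0.27·1000^α.
Indifference: 362^α = 0.27·1000^α, so (362/1000)^α = 0.27.
Take logs: α = ln 0.27 / ln(362/1000) ≈ 1.28857.

α ≈ 1.289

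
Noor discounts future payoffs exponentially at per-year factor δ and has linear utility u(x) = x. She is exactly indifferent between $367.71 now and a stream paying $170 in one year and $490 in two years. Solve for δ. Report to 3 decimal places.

δ ≈ 0.710

Equating present values: 367.71 = 170δ + 490δ².
That is, 490δ² + 170δ − 367.71 = 0, a quadratic in δ.
The positive root is δ = [−170 + √(170² + 4·490·367.71)] / (2·490) = (−170 + 865.801)/980 ≈ 0.710.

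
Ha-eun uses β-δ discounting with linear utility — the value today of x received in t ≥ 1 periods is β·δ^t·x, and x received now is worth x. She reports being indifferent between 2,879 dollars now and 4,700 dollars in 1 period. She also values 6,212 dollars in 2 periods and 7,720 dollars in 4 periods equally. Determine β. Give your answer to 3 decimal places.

From the later pair, β·δ^2·6212 = β·δ^4·7720; dividing through, δ^2 = 6212/7720 = 0.80466, so δ = 0.89703.
The first indifference: 2879 = β·δ·4700, so β = 2879/(δ·4700) = 2879/(0.89703·4700) ≈ 0.683.

β ≈ 0.683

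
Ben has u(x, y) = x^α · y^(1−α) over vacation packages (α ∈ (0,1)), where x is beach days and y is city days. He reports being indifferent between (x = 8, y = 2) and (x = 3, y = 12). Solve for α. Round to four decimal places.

The Cobb–Douglas utilities coincide, so 8^α·2^(1−α) = 3^α·12^(1−α).
Taking logs: α·ln 8 + (1−α)·ln 2 = α·ln 3 + (1−α)·ln 12, i.e. α·0.9808293 = (1−α)·1.7917595.
Thus α·(2.7725888) = 1.7917595, so α = 1.7917595/2.7725888 ≈ 0.6462.

α ≈ 0.6462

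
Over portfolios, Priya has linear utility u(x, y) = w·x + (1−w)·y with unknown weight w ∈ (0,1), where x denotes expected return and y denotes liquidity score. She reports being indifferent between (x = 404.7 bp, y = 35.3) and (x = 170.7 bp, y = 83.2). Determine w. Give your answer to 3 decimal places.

w = 0.170

Equating utilities: w·404.7 + (1−w)·35.3 = w·170.7 + (1−w)·83.2.
w·(404.7−170.7) = (1−w)·(83.2−35.3), i.e. w·234 = (1−w)·47.9.
The marginal rate of substitution is 47.9/234, so w = 47.9/(234+47.9) = 0.170.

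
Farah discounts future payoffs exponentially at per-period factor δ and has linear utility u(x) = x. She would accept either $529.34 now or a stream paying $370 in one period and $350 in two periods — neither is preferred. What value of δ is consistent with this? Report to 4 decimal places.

Equating present values: 529.34 = 370δ + 350δ².
That is, 350δ² + 370δ − 529.34 = 0, a quadratic in δ.
δ = (−370 + √(370² + 4·350·529.34)) / (2·350) = (−370 + √877976.00) / 700 ≈ 0.8100.

δ ≈ 0.8100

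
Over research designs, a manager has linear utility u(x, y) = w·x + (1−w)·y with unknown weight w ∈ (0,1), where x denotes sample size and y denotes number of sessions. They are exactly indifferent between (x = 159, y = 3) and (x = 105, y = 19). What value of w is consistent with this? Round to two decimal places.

Indifference: w·159 + (1−w)·3 = w·105 + (1−w)·19.
Rearranging, 54·w − 16·(1−w) = 0.
The marginal rate of substitution is 16/54, so w = 16/(54+16) = 0.23.

w = 0.23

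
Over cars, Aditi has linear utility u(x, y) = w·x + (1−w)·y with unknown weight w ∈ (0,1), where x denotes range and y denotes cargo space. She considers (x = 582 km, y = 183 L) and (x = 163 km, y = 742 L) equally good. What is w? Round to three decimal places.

w = 0.572

Equating utilities: w·582 + (1−w)·183 = w·163 + (1−w)·742.
w·(582−163) = (1−w)·(742−183), i.e. w·419 = (1−w)·559.
So w/(1−w) = 559/419 = 1.3341, giving w = 559/(419+559) = 0.572.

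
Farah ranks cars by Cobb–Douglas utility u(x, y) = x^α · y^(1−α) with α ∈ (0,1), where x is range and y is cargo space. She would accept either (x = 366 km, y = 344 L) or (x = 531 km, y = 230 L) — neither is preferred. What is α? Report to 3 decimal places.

Indifference: 366^α · 344^(1−α) = 531^α · 230^(1−α).
Taking logs: α·ln 366 + (1−α)·ln 344 = α·ln 531 + (1−α)·ln 230, i.e. α·-0.372129 = (1−α)·-0.402562.
Thus α·(-0.774691) = -0.402562, so α = -0.402562/-0.774691 ≈ 0.520.

α ≈ 0.520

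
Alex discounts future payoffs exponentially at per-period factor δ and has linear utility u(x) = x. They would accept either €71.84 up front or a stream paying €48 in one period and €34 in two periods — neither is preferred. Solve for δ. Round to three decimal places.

δ ≈ 0.910

Equating present values: 71.84 = 48δ + 34δ².
Rearranged: 34δ² + 48δ − 71.84 = 0.
By the quadratic formula (taking the positive root), δ = (−48 + √12074.24) / 68 ≈ 0.910.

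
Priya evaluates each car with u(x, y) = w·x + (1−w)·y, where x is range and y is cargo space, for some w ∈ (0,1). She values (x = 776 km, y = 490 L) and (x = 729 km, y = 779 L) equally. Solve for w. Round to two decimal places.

w = 0.86

Indifference: w·776 + (1−w)·490 = w·729 + (1−w)·779.
Rearranging, 47·w − 289·(1−w) = 0.
Hence w = 289/(47+289) = 289/336 = 0.86.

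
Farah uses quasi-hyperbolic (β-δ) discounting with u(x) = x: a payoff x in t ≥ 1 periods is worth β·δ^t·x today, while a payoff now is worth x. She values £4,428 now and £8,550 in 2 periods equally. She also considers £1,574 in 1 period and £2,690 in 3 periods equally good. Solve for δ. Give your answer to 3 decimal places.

The second indifference involves only future payoffs, so β cancels: β·δ^1·1574 = β·δ^3·2690, giving δ^2 = 1574/2690 = 0.58513, so δ = 0.76494.

δ ≈ 0.765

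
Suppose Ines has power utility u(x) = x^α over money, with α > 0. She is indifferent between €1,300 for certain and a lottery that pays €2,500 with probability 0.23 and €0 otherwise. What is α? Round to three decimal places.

α ≈ 2.247

EU(lottery) = 0.23·2500^α + 0.77·0 = 0.23·2500^α.
Setting u(1300) equal to that: 1300^α = 0.23·2500^α ⇒ (1300/2500)^α = 0.23.
Take logs: α = ln 0.23 / ln(1300/2500) ≈ 2.24746.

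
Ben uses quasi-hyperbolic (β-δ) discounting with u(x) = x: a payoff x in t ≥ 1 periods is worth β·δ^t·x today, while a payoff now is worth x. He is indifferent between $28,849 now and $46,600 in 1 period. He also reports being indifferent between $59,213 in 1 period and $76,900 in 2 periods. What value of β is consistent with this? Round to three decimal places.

The second indifference involves only future payoffs, so β cancels: β·δ^1·59213 = β·δ^2·76900, giving δ = 59213/76900 = 0.77000.
The first indifference: 28849 = β·δ·46600, so β = 28849/(δ·46600) = 28849/(0.77000·46600) ≈ 0.804.

β ≈ 0.804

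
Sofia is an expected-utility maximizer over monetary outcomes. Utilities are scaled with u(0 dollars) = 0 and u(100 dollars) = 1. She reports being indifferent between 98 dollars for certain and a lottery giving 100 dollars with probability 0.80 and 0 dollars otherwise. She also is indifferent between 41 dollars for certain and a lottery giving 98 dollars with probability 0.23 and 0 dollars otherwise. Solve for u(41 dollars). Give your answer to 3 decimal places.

0.184

From the first indifference, u(98 dollars) = 0.80·u(100 dollars) + 0.20·u(0 dollars) = 0.80·1 + 0.20·0 = 0.80.
The second indifference gives u(41 dollars) = 0.23·u(98 dollars) + 0.77·u(0 dollars) = 0.23·0.80 + 0.77·0.00 = 0.1840.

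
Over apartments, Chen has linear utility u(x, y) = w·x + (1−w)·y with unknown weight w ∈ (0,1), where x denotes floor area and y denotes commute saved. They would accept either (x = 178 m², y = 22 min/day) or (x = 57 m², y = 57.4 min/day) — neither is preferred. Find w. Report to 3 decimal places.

w = 0.226

u(178,22) = u(57,57.4) means w·178 + (1−w)·22 = w·57 + (1−w)·57.4.
w·(178−57) = (1−w)·(57.4−22), i.e. w·121 = (1−w)·35.4.
Hence w = 35.4/(121+35.4) = 35.4/156.4 = 0.226.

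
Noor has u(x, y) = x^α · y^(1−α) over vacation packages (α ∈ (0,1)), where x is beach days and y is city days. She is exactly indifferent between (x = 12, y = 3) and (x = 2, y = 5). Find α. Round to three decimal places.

α ≈ 0.222

Indifference: 12^α · 3^(1−α) = 2^α · 5^(1−α).
(12/2)^α = (5/3)^(1−α); take logs: α·ln(12/2) = (1−α)·ln(5/3), i.e. α·1.791759 = (1−α)·0.510826.
With A = 1.791759 and B = 0.510826: α·A = (1−α)·B, so α = B/(A+B) = 0.510826/2.302585 ≈ 0.222.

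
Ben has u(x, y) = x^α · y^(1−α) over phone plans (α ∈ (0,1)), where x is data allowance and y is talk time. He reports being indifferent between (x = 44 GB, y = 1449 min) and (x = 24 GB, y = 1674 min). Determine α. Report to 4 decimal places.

α ≈ 0.1923

Indifference: 44^α · 1449^(1−α) = 24^α · 1674^(1−α).
Taking logs: α·ln 44 + (1−α)·ln 1449 = α·ln 24 + (1−α)·ln 1674, i.e. α·0.6061358 = (1−α)·0.1443423.
So α/(1−α) = (0.1443423)/(0.6061358) = 0.2381352, and α = 0.2381352/1.2381352 ≈ 0.1923.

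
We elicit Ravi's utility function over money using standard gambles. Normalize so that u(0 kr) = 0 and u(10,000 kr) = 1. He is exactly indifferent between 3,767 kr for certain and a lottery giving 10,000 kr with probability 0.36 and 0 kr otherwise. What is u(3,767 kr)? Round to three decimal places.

u(3,767 kr) equals the lottery's expected utility: 0.36·1 + 0.64·0 = 0.36.

0.360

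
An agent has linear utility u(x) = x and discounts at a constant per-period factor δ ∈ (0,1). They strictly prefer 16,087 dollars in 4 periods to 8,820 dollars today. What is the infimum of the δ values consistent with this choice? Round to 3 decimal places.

δ > 0.860

The preference means 8820 < δ^4·16087.
Dividing by 16087: δ^4 > 0.54827. Both sides are positive, so the 4th root keeps the direction.
δ > (8820/16087)^(1/4) ≈ 0.860.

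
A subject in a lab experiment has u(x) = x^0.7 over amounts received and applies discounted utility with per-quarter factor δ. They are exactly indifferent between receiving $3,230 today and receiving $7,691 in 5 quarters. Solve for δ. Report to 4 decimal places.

Indifference means u(3230) = δ^5 · u(7691), so δ^5 = u(3230)/u(7691).
With u(x) = x^0.7: δ^5 = 3230^0.7/7691^0.7 = (3230/7691)^0.7 = 0.54482.
So δ = 0.54482^(1/5) ≈ 0.8856.

δ ≈ 0.8856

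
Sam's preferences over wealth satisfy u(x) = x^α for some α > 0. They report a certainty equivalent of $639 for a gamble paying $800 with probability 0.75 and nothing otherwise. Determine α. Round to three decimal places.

α ≈ 1.280

Since u(0) = 0, the lottery's EU is 0.75·800^α.
Indifference: 639^α = 0.75·800^α, so (639/800)^α = 0.75.
Taking logs: α·ln(639/800) = ln(0.75), so α = -0.287682 / -0.224707 ≈ 1.280.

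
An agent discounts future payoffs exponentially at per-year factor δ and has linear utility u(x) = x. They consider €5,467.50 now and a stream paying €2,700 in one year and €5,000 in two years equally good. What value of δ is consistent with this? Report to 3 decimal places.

The stream is worth 2700δ + 5000δ² today, so 2700δ + 5000δ² = 5467.50.
Rearranged: 5000δ² + 2700δ − 5467.50 = 0.
The positive root is δ = [−2700 + √(2700² + 4·5000·5467.50)] / (2·5000) = (−2700 + 10800.000)/10000 ≈ 0.810.

δ ≈ 0.810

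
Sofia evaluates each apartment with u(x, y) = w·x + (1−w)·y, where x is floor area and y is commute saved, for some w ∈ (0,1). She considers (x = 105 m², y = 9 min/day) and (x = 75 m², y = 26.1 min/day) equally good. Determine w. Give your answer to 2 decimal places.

Indifference: w·105 + (1−w)·9 = w·75 + (1−w)·26.1.
Rearranging, 30·w − 17.1·(1−w) = 0.
Hence w = 17.1/(30+17.1) = 17.1/47.1 = 0.36.

w = 0.36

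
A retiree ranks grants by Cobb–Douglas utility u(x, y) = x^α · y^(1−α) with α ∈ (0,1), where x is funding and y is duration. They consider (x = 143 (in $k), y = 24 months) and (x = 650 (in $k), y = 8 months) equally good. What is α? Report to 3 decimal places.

α ≈ 0.420

The Cobb–Douglas utilities coincide, so 143^α·24^(1−α) = 650^α·8^(1−α).
Rearrange to (143/650)^α = (8/24)^(1−α) and take logs: α·-1.514128 = (1−α)·-1.098612.
So α/(1−α) = (-1.098612)/(-1.514128) = 0.725574, and α = 0.725574/1.725574 ≈ 0.420.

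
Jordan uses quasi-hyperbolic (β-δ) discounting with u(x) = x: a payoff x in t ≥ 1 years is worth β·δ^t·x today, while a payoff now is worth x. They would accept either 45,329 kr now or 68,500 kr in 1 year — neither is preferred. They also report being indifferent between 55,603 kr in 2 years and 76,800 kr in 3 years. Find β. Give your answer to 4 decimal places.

β ≈ 0.9140

From the later pair, β·δ^2·55603 = β·δ^3·76800; dividing through, δ = 55603/76800 = 0.72400.
Now use the now-vs-future pair: 45329 = β·δ·68500 gives β = 45329/(0.72400·68500) ≈ 0.9140.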